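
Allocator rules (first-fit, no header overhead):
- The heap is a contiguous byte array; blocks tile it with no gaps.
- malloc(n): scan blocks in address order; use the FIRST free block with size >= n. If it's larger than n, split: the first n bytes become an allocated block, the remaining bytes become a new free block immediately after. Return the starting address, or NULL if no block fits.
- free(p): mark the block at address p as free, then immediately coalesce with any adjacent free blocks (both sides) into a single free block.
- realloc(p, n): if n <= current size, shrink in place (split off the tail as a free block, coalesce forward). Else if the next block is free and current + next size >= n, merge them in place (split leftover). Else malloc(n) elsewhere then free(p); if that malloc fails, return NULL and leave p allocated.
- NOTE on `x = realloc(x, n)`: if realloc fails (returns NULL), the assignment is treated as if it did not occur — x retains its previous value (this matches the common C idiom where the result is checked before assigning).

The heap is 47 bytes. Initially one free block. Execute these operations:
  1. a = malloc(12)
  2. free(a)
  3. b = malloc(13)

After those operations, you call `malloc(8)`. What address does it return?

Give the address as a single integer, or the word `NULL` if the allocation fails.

Answer: 13

Derivation:
Op 1: a = malloc(12) -> a = 0; heap: [0-11 ALLOC][12-46 FREE]
Op 2: free(a) -> (freed a); heap: [0-46 FREE]
Op 3: b = malloc(13) -> b = 0; heap: [0-12 ALLOC][13-46 FREE]
malloc(8): first-fit scan over [0-12 ALLOC][13-46 FREE] -> 13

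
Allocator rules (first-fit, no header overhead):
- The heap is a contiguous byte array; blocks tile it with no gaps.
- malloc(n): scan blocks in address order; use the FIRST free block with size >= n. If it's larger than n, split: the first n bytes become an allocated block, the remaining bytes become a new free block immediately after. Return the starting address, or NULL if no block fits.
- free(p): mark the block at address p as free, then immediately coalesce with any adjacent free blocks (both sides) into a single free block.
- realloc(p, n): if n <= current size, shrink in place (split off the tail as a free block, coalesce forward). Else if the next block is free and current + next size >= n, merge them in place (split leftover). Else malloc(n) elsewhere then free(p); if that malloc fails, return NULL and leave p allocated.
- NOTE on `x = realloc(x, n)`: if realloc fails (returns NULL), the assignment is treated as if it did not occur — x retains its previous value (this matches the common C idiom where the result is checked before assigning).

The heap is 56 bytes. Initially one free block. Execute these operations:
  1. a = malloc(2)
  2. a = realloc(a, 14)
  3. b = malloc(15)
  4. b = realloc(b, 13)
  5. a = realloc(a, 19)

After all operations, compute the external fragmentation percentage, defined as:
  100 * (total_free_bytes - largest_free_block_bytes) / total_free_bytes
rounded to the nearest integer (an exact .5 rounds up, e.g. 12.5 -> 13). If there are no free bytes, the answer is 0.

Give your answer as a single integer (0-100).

Op 1: a = malloc(2) -> a = 0; heap: [0-1 ALLOC][2-55 FREE]
Op 2: a = realloc(a, 14) -> a = 0; heap: [0-13 ALLOC][14-55 FREE]
Op 3: b = malloc(15) -> b = 14; heap: [0-13 ALLOC][14-28 ALLOC][29-55 FREE]
Op 4: b = realloc(b, 13) -> b = 14; heap: [0-13 ALLOC][14-26 ALLOC][27-55 FREE]
Op 5: a = realloc(a, 19) -> a = 27; heap: [0-13 FREE][14-26 ALLOC][27-45 ALLOC][46-55 FREE]
Free blocks: [14 10] total_free=24 largest=14 -> 100*(24-14)/24 = 1000/24 ≈ 41.667 -> rounds to 42

Answer: 42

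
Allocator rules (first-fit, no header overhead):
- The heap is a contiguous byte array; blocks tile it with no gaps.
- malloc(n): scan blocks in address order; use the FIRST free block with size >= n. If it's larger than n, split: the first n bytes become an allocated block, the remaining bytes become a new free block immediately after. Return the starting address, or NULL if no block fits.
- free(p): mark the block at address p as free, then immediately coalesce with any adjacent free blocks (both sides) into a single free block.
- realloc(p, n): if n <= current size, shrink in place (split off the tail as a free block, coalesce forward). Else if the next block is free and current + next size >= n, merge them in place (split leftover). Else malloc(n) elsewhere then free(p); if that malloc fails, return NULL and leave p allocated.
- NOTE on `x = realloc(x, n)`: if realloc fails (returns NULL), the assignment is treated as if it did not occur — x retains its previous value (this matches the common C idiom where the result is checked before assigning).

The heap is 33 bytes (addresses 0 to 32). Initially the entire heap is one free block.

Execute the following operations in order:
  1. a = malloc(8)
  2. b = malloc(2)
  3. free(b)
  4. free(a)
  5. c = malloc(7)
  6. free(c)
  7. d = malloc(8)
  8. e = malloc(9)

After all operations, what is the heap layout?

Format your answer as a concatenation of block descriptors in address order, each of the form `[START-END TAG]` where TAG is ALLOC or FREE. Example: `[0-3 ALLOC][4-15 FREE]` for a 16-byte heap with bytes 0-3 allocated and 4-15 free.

Answer: [0-7 ALLOC][8-16 ALLOC][17-32 FREE]

Derivation:
Op 1: a = malloc(8) -> a = 0; heap: [0-7 ALLOC][8-32 FREE]
Op 2: b = malloc(2) -> b = 8; heap: [0-7 ALLOC][8-9 ALLOC][10-32 FREE]
Op 3: free(b) -> (freed b); heap: [0-7 ALLOC][8-32 FREE]
Op 4: free(a) -> (freed a); heap: [0-32 FREE]
Op 5: c = malloc(7) -> c = 0; heap: [0-6 ALLOC][7-32 FREE]
Op 6: free(c) -> (freed c); heap: [0-32 FREE]
Op 7: d = malloc(8) -> d = 0; heap: [0-7 ALLOC][8-32 FREE]
Op 8: e = malloc(9) -> e = 8; heap: [0-7 ALLOC][8-16 ALLOC][17-32 FREE]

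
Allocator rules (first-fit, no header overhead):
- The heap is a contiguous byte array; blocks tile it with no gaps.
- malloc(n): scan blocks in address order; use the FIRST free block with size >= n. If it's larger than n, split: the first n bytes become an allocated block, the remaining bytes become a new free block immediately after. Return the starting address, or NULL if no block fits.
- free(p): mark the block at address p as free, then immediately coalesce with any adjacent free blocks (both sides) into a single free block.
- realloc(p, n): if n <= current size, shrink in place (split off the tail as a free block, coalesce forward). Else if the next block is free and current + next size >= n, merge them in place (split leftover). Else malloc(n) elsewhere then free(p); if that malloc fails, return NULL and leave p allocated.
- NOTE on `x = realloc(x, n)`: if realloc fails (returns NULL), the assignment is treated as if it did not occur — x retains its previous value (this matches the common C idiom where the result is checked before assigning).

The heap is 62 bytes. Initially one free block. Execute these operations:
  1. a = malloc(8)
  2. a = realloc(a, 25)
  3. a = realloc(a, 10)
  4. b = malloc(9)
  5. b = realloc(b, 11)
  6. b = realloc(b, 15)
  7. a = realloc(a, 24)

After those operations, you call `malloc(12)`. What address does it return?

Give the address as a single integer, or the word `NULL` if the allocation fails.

Answer: 49

Derivation:
Op 1: a = malloc(8) -> a = 0; heap: [0-7 ALLOC][8-61 FREE]
Op 2: a = realloc(a, 25) -> a = 0; heap: [0-24 ALLOC][25-61 FREE]
Op 3: a = realloc(a, 10) -> a = 0; heap: [0-9 ALLOC][10-61 FREE]
Op 4: b = malloc(9) -> b = 10; heap: [0-9 ALLOC][10-18 ALLOC][19-61 FREE]
Op 5: b = realloc(b, 11) -> b = 10; heap: [0-9 ALLOC][10-20 ALLOC][21-61 FREE]
Op 6: b = realloc(b, 15) -> b = 10; heap: [0-9 ALLOC][10-24 ALLOC][25-61 FREE]
Op 7: a = realloc(a, 24) -> a = 25; heap: [0-9 FREE][10-24 ALLOC][25-48 ALLOC][49-61 FREE]
malloc(12): first-fit scan over [0-9 FREE][10-24 ALLOC][25-48 ALLOC][49-61 FREE] -> 49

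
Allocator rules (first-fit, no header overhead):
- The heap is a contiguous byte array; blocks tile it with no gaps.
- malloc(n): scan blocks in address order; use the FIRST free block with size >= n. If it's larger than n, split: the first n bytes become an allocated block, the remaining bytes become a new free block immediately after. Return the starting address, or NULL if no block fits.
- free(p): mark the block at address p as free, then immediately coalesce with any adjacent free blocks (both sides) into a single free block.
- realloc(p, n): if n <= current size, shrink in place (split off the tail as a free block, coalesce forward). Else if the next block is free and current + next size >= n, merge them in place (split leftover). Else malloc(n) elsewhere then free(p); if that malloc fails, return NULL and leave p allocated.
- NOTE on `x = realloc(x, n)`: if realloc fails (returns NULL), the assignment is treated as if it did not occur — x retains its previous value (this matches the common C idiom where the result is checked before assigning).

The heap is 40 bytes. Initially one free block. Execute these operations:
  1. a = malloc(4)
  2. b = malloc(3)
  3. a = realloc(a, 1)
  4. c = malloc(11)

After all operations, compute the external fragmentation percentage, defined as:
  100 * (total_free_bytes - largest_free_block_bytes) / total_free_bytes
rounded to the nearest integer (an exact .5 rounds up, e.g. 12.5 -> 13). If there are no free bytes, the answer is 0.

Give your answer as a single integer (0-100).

Answer: 12

Derivation:
Op 1: a = malloc(4) -> a = 0; heap: [0-3 ALLOC][4-39 FREE]
Op 2: b = malloc(3) -> b = 4; heap: [0-3 ALLOC][4-6 ALLOC][7-39 FREE]
Op 3: a = realloc(a, 1) -> a = 0; heap: [0-0 ALLOC][1-3 FREE][4-6 ALLOC][7-39 FREE]
Op 4: c = malloc(11) -> c = 7; heap: [0-0 ALLOC][1-3 FREE][4-6 ALLOC][7-17 ALLOC][18-39 FREE]
Free blocks: [3 22] total_free=25 largest=22 -> 100*(25-22)/25 = 300/25 = 12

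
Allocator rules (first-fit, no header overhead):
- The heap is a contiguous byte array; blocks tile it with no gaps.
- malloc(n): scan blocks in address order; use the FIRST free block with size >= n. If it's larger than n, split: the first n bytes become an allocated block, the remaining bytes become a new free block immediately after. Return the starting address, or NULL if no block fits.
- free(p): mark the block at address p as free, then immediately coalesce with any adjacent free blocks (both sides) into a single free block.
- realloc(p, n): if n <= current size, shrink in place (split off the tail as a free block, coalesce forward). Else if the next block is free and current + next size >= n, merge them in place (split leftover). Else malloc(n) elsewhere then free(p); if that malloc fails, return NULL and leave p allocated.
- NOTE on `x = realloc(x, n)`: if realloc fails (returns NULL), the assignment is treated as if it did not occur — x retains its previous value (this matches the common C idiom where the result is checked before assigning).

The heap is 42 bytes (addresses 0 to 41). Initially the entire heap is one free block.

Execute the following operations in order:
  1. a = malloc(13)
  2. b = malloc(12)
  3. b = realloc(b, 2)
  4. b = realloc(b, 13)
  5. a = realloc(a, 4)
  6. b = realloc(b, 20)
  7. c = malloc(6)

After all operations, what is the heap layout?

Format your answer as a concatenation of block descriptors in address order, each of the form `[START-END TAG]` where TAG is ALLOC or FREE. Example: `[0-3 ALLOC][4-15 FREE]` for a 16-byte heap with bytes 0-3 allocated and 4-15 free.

Op 1: a = malloc(13) -> a = 0; heap: [0-12 ALLOC][13-41 FREE]
Op 2: b = malloc(12) -> b = 13; heap: [0-12 ALLOC][13-24 ALLOC][25-41 FREE]
Op 3: b = realloc(b, 2) -> b = 13; heap: [0-12 ALLOC][13-14 ALLOC][15-41 FREE]
Op 4: b = realloc(b, 13) -> b = 13; heap: [0-12 ALLOC][13-25 ALLOC][26-41 FREE]
Op 5: a = realloc(a, 4) -> a = 0; heap: [0-3 ALLOC][4-12 FREE][13-25 ALLOC][26-41 FREE]
Op 6: b = realloc(b, 20) -> b = 13; heap: [0-3 ALLOC][4-12 FREE][13-32 ALLOC][33-41 FREE]
Op 7: c = malloc(6) -> c = 4; heap: [0-3 ALLOC][4-9 ALLOC][10-12 FREE][13-32 ALLOC][33-41 FREE]

Answer: [0-3 ALLOC][4-9 ALLOC][10-12 FREE][13-32 ALLOC][33-41 FREE]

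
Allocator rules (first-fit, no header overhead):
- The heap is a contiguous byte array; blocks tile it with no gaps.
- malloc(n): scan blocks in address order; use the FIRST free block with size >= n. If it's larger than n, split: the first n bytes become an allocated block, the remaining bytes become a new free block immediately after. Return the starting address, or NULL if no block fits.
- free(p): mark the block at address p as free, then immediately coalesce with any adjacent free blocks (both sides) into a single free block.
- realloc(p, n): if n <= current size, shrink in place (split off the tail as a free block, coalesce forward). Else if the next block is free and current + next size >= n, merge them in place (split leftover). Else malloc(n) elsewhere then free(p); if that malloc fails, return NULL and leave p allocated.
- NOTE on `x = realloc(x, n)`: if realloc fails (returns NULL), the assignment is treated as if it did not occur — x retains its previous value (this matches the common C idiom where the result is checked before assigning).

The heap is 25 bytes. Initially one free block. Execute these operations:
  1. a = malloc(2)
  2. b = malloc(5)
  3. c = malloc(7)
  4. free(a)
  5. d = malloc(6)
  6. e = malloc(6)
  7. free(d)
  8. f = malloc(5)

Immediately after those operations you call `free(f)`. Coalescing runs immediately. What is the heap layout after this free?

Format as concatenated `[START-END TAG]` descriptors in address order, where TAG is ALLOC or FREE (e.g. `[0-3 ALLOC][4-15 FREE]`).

Answer: [0-1 FREE][2-6 ALLOC][7-13 ALLOC][14-24 FREE]

Derivation:
Op 1: a = malloc(2) -> a = 0; heap: [0-1 ALLOC][2-24 FREE]
Op 2: b = malloc(5) -> b = 2; heap: [0-1 ALLOC][2-6 ALLOC][7-24 FREE]
Op 3: c = malloc(7) -> c = 7; heap: [0-1 ALLOC][2-6 ALLOC][7-13 ALLOC][14-24 FREE]
Op 4: free(a) -> (freed a); heap: [0-1 FREE][2-6 ALLOC][7-13 ALLOC][14-24 FREE]
Op 5: d = malloc(6) -> d = 14; heap: [0-1 FREE][2-6 ALLOC][7-13 ALLOC][14-19 ALLOC][20-24 FREE]
Op 6: e = malloc(6) -> e = NULL; heap: [0-1 FREE][2-6 ALLOC][7-13 ALLOC][14-19 ALLOC][20-24 FREE]
Op 7: free(d) -> (freed d); heap: [0-1 FREE][2-6 ALLOC][7-13 ALLOC][14-24 FREE]
Op 8: f = malloc(5) -> f = 14; heap: [0-1 FREE][2-6 ALLOC][7-13 ALLOC][14-18 ALLOC][19-24 FREE]
free(f): f = 14 -> block [14-18 ALLOC]; mark free, coalesce with adjacent free neighbors -> [0-1 FREE][2-6 ALLOC][7-13 ALLOC][14-24 FREE]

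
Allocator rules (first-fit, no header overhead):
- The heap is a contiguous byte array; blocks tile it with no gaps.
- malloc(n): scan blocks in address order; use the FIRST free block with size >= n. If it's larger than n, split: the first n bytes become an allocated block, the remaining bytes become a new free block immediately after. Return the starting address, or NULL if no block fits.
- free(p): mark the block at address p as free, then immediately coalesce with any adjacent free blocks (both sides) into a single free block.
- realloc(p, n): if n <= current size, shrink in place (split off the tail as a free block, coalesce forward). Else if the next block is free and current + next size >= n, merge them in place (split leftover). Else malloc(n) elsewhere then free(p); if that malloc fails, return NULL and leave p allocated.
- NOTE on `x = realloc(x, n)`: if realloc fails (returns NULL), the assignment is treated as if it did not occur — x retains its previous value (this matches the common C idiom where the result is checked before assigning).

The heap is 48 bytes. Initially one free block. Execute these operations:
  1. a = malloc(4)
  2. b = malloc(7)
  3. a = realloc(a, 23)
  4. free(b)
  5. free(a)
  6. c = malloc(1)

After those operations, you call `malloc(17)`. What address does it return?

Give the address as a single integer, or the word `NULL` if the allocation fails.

Answer: 1

Derivation:
Op 1: a = malloc(4) -> a = 0; heap: [0-3 ALLOC][4-47 FREE]
Op 2: b = malloc(7) -> b = 4; heap: [0-3 ALLOC][4-10 ALLOC][11-47 FREE]
Op 3: a = realloc(a, 23) -> a = 11; heap: [0-3 FREE][4-10 ALLOC][11-33 ALLOC][34-47 FREE]
Op 4: free(b) -> (freed b); heap: [0-10 FREE][11-33 ALLOC][34-47 FREE]
Op 5: free(a) -> (freed a); heap: [0-47 FREE]
Op 6: c = malloc(1) -> c = 0; heap: [0-0 ALLOC][1-47 FREE]
malloc(17): first-fit scan over [0-0 ALLOC][1-47 FREE] -> 1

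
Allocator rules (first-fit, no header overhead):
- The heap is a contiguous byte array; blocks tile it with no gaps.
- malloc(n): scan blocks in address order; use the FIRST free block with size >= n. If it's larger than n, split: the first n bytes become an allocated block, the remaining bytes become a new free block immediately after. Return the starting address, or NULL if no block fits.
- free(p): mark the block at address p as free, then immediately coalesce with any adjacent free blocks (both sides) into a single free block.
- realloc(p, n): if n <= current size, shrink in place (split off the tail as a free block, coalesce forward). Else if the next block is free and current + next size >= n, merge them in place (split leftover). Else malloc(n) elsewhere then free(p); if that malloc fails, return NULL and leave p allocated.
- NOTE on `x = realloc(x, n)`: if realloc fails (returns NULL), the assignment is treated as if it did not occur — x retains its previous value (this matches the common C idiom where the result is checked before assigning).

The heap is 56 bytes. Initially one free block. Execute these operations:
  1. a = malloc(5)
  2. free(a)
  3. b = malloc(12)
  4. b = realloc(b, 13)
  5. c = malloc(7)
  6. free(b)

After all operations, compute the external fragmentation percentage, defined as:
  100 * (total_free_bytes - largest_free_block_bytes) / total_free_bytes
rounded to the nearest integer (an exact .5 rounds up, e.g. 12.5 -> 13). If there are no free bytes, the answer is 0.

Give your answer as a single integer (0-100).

Op 1: a = malloc(5) -> a = 0; heap: [0-4 ALLOC][5-55 FREE]
Op 2: free(a) -> (freed a); heap: [0-55 FREE]
Op 3: b = malloc(12) -> b = 0; heap: [0-11 ALLOC][12-55 FREE]
Op 4: b = realloc(b, 13) -> b = 0; heap: [0-12 ALLOC][13-55 FREE]
Op 5: c = malloc(7) -> c = 13; heap: [0-12 ALLOC][13-19 ALLOC][20-55 FREE]
Op 6: free(b) -> (freed b); heap: [0-12 FREE][13-19 ALLOC][20-55 FREE]
Free blocks: [13 36] total_free=49 largest=36 -> 100*(49-36)/49 = 1300/49 ≈ 26.531 -> rounds to 27

Answer: 27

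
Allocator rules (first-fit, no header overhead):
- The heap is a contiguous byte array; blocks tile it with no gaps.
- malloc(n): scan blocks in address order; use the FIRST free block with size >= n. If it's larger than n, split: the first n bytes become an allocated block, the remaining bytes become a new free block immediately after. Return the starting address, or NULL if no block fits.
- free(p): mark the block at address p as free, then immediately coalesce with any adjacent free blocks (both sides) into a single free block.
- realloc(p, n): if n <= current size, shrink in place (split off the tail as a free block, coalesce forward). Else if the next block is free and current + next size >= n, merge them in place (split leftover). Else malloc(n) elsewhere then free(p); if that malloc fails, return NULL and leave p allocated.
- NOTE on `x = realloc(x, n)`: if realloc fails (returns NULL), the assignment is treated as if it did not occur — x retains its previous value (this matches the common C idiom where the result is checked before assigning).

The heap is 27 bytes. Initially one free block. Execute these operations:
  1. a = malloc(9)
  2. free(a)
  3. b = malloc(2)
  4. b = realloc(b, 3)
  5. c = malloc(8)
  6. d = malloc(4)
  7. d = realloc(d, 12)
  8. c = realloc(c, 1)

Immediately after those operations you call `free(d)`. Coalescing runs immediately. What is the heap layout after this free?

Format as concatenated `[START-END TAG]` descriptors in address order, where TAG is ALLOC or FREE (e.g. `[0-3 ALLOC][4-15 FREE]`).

Answer: [0-2 ALLOC][3-3 ALLOC][4-26 FREE]

Derivation:
Op 1: a = malloc(9) -> a = 0; heap: [0-8 ALLOC][9-26 FREE]
Op 2: free(a) -> (freed a); heap: [0-26 FREE]
Op 3: b = malloc(2) -> b = 0; heap: [0-1 ALLOC][2-26 FREE]
Op 4: b = realloc(b, 3) -> b = 0; heap: [0-2 ALLOC][3-26 FREE]
Op 5: c = malloc(8) -> c = 3; heap: [0-2 ALLOC][3-10 ALLOC][11-26 FREE]
Op 6: d = malloc(4) -> d = 11; heap: [0-2 ALLOC][3-10 ALLOC][11-14 ALLOC][15-26 FREE]
Op 7: d = realloc(d, 12) -> d = 11; heap: [0-2 ALLOC][3-10 ALLOC][11-22 ALLOC][23-26 FREE]
Op 8: c = realloc(c, 1) -> c = 3; heap: [0-2 ALLOC][3-3 ALLOC][4-10 FREE][11-22 ALLOC][23-26 FREE]
free(d): d = 11 -> block [11-22 ALLOC]; mark free, coalesce with adjacent free neighbors -> [0-2 ALLOC][3-3 ALLOC][4-26 FREE]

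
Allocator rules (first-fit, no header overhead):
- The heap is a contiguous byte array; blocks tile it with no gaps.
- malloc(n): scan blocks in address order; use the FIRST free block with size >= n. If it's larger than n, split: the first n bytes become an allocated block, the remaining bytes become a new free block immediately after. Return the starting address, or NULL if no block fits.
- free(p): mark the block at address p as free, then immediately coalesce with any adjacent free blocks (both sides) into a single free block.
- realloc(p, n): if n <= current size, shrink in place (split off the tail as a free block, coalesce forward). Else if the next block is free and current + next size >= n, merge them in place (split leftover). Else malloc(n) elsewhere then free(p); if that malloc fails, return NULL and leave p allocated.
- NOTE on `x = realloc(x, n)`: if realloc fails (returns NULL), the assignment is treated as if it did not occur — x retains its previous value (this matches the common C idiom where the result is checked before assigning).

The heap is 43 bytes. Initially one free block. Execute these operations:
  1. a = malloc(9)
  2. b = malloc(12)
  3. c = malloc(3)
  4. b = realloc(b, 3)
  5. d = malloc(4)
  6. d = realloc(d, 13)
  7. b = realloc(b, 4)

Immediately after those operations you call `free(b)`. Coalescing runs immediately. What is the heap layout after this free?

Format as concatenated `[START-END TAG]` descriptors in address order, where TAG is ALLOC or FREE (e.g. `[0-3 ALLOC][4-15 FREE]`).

Op 1: a = malloc(9) -> a = 0; heap: [0-8 ALLOC][9-42 FREE]
Op 2: b = malloc(12) -> b = 9; heap: [0-8 ALLOC][9-20 ALLOC][21-42 FREE]
Op 3: c = malloc(3) -> c = 21; heap: [0-8 ALLOC][9-20 ALLOC][21-23 ALLOC][24-42 FREE]
Op 4: b = realloc(b, 3) -> b = 9; heap: [0-8 ALLOC][9-11 ALLOC][12-20 FREE][21-23 ALLOC][24-42 FREE]
Op 5: d = malloc(4) -> d = 12; heap: [0-8 ALLOC][9-11 ALLOC][12-15 ALLOC][16-20 FREE][21-23 ALLOC][24-42 FREE]
Op 6: d = realloc(d, 13) -> d = 24; heap: [0-8 ALLOC][9-11 ALLOC][12-20 FREE][21-23 ALLOC][24-36 ALLOC][37-42 FREE]
Op 7: b = realloc(b, 4) -> b = 9; heap: [0-8 ALLOC][9-12 ALLOC][13-20 FREE][21-23 ALLOC][24-36 ALLOC][37-42 FREE]
free(b): b = 9 -> block [9-12 ALLOC]; mark free, coalesce with adjacent free neighbors -> [0-8 ALLOC][9-20 FREE][21-23 ALLOC][24-36 ALLOC][37-42 FREE]

Answer: [0-8 ALLOC][9-20 FREE][21-23 ALLOC][24-36 ALLOC][37-42 FREE]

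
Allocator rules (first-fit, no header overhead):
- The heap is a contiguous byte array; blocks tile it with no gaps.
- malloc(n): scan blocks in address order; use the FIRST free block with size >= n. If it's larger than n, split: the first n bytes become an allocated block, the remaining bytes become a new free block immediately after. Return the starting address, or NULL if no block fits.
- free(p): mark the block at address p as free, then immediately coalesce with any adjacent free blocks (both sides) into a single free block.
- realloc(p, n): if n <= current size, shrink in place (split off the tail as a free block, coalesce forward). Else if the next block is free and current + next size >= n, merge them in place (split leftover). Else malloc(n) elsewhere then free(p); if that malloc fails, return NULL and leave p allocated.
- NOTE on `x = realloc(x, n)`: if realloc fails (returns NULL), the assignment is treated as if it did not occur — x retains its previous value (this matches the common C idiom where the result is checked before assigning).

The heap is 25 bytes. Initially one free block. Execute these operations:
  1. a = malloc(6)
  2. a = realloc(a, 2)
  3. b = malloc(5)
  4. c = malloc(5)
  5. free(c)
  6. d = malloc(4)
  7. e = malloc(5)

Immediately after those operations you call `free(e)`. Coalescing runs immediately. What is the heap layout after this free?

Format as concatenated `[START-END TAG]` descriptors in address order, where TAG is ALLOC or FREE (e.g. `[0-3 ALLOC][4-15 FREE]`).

Op 1: a = malloc(6) -> a = 0; heap: [0-5 ALLOC][6-24 FREE]
Op 2: a = realloc(a, 2) -> a = 0; heap: [0-1 ALLOC][2-24 FREE]
Op 3: b = malloc(5) -> b = 2; heap: [0-1 ALLOC][2-6 ALLOC][7-24 FREE]
Op 4: c = malloc(5) -> c = 7; heap: [0-1 ALLOC][2-6 ALLOC][7-11 ALLOC][12-24 FREE]
Op 5: free(c) -> (freed c); heap: [0-1 ALLOC][2-6 ALLOC][7-24 FREE]
Op 6: d = malloc(4) -> d = 7; heap: [0-1 ALLOC][2-6 ALLOC][7-10 ALLOC][11-24 FREE]
Op 7: e = malloc(5) -> e = 11; heap: [0-1 ALLOC][2-6 ALLOC][7-10 ALLOC][11-15 ALLOC][16-24 FREE]
free(e): e = 11 -> block [11-15 ALLOC]; mark free, coalesce with adjacent free neighbors -> [0-1 ALLOC][2-6 ALLOC][7-10 ALLOC][11-24 FREE]

Answer: [0-1 ALLOC][2-6 ALLOC][7-10 ALLOC][11-24 FREE]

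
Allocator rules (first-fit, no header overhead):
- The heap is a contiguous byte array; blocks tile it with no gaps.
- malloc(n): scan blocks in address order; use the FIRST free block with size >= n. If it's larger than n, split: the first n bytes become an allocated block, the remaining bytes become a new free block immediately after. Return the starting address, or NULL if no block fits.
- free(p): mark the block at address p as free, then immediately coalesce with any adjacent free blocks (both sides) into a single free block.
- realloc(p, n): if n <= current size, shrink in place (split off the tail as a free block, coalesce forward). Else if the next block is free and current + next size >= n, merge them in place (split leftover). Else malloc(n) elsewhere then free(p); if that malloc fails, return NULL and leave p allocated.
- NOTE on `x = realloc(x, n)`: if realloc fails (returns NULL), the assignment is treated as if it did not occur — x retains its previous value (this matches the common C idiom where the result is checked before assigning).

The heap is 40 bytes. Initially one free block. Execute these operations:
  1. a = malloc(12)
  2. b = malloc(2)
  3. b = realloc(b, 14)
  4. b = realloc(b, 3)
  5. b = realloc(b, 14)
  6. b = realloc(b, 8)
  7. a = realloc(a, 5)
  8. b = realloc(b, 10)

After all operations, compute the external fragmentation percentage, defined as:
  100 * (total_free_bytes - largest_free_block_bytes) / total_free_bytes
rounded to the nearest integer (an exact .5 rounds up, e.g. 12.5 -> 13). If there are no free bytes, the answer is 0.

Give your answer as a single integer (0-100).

Op 1: a = malloc(12) -> a = 0; heap: [0-11 ALLOC][12-39 FREE]
Op 2: b = malloc(2) -> b = 12; heap: [0-11 ALLOC][12-13 ALLOC][14-39 FREE]
Op 3: b = realloc(b, 14) -> b = 12; heap: [0-11 ALLOC][12-25 ALLOC][26-39 FREE]
Op 4: b = realloc(b, 3) -> b = 12; heap: [0-11 ALLOC][12-14 ALLOC][15-39 FREE]
Op 5: b = realloc(b, 14) -> b = 12; heap: [0-11 ALLOC][12-25 ALLOC][26-39 FREE]
Op 6: b = realloc(b, 8) -> b = 12; heap: [0-11 ALLOC][12-19 ALLOC][20-39 FREE]
Op 7: a = realloc(a, 5) -> a = 0; heap: [0-4 ALLOC][5-11 FREE][12-19 ALLOC][20-39 FREE]
Op 8: b = realloc(b, 10) -> b = 12; heap: [0-4 ALLOC][5-11 FREE][12-21 ALLOC][22-39 FREE]
Free blocks: [7 18] total_free=25 largest=18 -> 100*(25-18)/25 = 700/25 = 28

Answer: 28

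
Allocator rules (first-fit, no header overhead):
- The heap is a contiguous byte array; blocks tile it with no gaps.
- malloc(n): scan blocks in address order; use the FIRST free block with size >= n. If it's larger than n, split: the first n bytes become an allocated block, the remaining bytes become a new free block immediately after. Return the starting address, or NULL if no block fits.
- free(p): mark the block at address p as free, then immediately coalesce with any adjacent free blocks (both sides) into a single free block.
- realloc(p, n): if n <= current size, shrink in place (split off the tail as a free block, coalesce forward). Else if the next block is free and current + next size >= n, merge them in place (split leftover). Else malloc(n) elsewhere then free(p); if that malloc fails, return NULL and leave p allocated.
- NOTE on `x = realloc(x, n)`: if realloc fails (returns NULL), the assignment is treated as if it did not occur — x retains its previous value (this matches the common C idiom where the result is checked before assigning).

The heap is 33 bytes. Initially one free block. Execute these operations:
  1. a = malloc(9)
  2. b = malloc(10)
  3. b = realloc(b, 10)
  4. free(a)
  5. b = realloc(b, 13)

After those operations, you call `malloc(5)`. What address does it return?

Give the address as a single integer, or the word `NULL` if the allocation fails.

Op 1: a = malloc(9) -> a = 0; heap: [0-8 ALLOC][9-32 FREE]
Op 2: b = malloc(10) -> b = 9; heap: [0-8 ALLOC][9-18 ALLOC][19-32 FREE]
Op 3: b = realloc(b, 10) -> b = 9; heap: [0-8 ALLOC][9-18 ALLOC][19-32 FREE]
Op 4: free(a) -> (freed a); heap: [0-8 FREE][9-18 ALLOC][19-32 FREE]
Op 5: b = realloc(b, 13) -> b = 9; heap: [0-8 FREE][9-21 ALLOC][22-32 FREE]
malloc(5): first-fit scan over [0-8 FREE][9-21 ALLOC][22-32 FREE] -> 0

Answer: 0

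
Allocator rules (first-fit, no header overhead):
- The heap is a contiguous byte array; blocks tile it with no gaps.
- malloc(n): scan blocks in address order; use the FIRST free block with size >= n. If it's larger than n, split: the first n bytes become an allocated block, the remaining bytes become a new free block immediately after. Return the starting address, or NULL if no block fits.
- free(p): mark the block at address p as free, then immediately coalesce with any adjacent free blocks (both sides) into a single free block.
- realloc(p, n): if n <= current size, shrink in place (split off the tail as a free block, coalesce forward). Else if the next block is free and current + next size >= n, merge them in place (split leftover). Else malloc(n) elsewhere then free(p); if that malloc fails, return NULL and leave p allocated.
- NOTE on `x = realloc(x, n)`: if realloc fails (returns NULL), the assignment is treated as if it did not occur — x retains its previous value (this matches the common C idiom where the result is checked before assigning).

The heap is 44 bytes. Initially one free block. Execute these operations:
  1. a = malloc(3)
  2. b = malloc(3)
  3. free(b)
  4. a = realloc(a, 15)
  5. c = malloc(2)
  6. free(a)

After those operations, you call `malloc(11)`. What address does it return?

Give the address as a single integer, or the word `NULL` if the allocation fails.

Op 1: a = malloc(3) -> a = 0; heap: [0-2 ALLOC][3-43 FREE]
Op 2: b = malloc(3) -> b = 3; heap: [0-2 ALLOC][3-5 ALLOC][6-43 FREE]
Op 3: free(b) -> (freed b); heap: [0-2 ALLOC][3-43 FREE]
Op 4: a = realloc(a, 15) -> a = 0; heap: [0-14 ALLOC][15-43 FREE]
Op 5: c = malloc(2) -> c = 15; heap: [0-14 ALLOC][15-16 ALLOC][17-43 FREE]
Op 6: free(a) -> (freed a); heap: [0-14 FREE][15-16 ALLOC][17-43 FREE]
malloc(11): first-fit scan over [0-14 FREE][15-16 ALLOC][17-43 FREE] -> 0

Answer: 0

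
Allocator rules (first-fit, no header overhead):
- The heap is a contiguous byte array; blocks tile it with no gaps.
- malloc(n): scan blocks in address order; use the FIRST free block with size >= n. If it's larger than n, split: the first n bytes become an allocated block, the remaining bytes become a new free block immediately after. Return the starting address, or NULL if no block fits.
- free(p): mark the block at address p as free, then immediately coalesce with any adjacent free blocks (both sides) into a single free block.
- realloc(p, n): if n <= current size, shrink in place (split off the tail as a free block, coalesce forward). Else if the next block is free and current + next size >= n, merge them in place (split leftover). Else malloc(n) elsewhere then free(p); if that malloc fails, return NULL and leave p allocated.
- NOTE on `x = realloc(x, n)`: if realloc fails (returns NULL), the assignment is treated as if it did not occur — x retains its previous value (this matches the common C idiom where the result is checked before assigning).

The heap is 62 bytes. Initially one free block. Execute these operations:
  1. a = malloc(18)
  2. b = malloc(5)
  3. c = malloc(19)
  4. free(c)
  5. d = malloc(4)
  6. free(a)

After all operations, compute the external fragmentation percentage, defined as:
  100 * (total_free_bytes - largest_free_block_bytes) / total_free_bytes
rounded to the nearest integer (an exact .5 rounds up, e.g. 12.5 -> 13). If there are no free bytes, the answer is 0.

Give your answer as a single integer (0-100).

Op 1: a = malloc(18) -> a = 0; heap: [0-17 ALLOC][18-61 FREE]
Op 2: b = malloc(5) -> b = 18; heap: [0-17 ALLOC][18-22 ALLOC][23-61 FREE]
Op 3: c = malloc(19) -> c = 23; heap: [0-17 ALLOC][18-22 ALLOC][23-41 ALLOC][42-61 FREE]
Op 4: free(c) -> (freed c); heap: [0-17 ALLOC][18-22 ALLOC][23-61 FREE]
Op 5: d = malloc(4) -> d = 23; heap: [0-17 ALLOC][18-22 ALLOC][23-26 ALLOC][27-61 FREE]
Op 6: free(a) -> (freed a); heap: [0-17 FREE][18-22 ALLOC][23-26 ALLOC][27-61 FREE]
Free blocks: [18 35] total_free=53 largest=35 -> 100*(53-35)/53 = 1800/53 ≈ 33.962 -> rounds to 34

Answer: 34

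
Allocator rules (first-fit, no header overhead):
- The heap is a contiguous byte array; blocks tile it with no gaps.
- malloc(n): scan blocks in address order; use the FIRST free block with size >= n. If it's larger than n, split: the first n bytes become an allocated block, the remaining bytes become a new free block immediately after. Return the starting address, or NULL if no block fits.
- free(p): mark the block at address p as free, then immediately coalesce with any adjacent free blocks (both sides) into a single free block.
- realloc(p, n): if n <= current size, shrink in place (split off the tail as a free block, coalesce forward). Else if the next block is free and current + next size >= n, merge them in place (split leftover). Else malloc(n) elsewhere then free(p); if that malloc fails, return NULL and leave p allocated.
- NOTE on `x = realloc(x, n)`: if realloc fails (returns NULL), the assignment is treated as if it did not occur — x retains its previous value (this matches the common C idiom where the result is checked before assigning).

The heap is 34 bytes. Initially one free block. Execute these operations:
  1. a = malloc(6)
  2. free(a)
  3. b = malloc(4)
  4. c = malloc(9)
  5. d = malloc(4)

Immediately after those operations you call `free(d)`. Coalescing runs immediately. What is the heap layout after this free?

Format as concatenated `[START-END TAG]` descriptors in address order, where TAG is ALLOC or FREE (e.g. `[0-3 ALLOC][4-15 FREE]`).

Answer: [0-3 ALLOC][4-12 ALLOC][13-33 FREE]

Derivation:
Op 1: a = malloc(6) -> a = 0; heap: [0-5 ALLOC][6-33 FREE]
Op 2: free(a) -> (freed a); heap: [0-33 FREE]
Op 3: b = malloc(4) -> b = 0; heap: [0-3 ALLOC][4-33 FREE]
Op 4: c = malloc(9) -> c = 4; heap: [0-3 ALLOC][4-12 ALLOC][13-33 FREE]
Op 5: d = malloc(4) -> d = 13; heap: [0-3 ALLOC][4-12 ALLOC][13-16 ALLOC][17-33 FREE]
free(d): d = 13 -> block [13-16 ALLOC]; mark free, coalesce with adjacent free neighbors -> [0-3 ALLOC][4-12 ALLOC][13-33 FREE]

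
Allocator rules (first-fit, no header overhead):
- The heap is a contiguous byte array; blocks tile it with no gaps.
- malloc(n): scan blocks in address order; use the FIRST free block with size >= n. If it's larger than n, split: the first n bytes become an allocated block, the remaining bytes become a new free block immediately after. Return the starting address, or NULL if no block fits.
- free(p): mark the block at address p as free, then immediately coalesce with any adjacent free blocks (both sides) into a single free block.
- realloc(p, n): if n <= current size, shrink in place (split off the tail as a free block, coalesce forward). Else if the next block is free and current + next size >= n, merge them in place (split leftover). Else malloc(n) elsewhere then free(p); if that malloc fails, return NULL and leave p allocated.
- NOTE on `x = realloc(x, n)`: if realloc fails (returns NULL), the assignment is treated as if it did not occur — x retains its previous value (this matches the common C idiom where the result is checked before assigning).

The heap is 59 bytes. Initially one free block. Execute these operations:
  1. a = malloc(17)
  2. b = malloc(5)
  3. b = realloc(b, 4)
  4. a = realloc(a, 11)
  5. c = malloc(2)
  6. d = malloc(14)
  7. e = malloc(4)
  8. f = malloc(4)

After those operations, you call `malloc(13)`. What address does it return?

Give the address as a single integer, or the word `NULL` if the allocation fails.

Answer: 39

Derivation:
Op 1: a = malloc(17) -> a = 0; heap: [0-16 ALLOC][17-58 FREE]
Op 2: b = malloc(5) -> b = 17; heap: [0-16 ALLOC][17-21 ALLOC][22-58 FREE]
Op 3: b = realloc(b, 4) -> b = 17; heap: [0-16 ALLOC][17-20 ALLOC][21-58 FREE]
Op 4: a = realloc(a, 11) -> a = 0; heap: [0-10 ALLOC][11-16 FREE][17-20 ALLOC][21-58 FREE]
Op 5: c = malloc(2) -> c = 11; heap: [0-10 ALLOC][11-12 ALLOC][13-16 FREE][17-20 ALLOC][21-58 FREE]
Op 6: d = malloc(14) -> d = 21; heap: [0-10 ALLOC][11-12 ALLOC][13-16 FREE][17-20 ALLOC][21-34 ALLOC][35-58 FREE]
Op 7: e = malloc(4) -> e = 13; heap: [0-10 ALLOC][11-12 ALLOC][13-16 ALLOC][17-20 ALLOC][21-34 ALLOC][35-58 FREE]
Op 8: f = malloc(4) -> f = 35; heap: [0-10 ALLOC][11-12 ALLOC][13-16 ALLOC][17-20 ALLOC][21-34 ALLOC][35-38 ALLOC][39-58 FREE]
malloc(13): first-fit scan over [0-10 ALLOC][11-12 ALLOC][13-16 ALLOC][17-20 ALLOC][21-34 ALLOC][35-38 ALLOC][39-58 FREE] -> 39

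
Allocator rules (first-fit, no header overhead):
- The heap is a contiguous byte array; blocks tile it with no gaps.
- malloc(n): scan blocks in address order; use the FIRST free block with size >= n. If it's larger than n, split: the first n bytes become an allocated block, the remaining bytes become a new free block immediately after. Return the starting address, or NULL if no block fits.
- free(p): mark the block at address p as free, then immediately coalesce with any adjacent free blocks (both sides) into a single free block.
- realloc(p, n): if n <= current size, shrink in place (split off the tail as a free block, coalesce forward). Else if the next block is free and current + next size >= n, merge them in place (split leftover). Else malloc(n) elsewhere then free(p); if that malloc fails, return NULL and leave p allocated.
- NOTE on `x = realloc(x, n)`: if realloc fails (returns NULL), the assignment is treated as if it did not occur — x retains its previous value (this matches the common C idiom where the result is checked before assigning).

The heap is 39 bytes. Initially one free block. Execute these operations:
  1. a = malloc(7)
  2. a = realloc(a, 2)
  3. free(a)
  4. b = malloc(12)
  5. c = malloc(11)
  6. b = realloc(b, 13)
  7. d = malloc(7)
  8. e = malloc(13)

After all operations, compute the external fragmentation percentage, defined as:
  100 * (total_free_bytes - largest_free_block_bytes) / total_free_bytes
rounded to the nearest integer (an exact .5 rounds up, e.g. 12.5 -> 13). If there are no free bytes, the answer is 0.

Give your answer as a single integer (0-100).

Answer: 38

Derivation:
Op 1: a = malloc(7) -> a = 0; heap: [0-6 ALLOC][7-38 FREE]
Op 2: a = realloc(a, 2) -> a = 0; heap: [0-1 ALLOC][2-38 FREE]
Op 3: free(a) -> (freed a); heap: [0-38 FREE]
Op 4: b = malloc(12) -> b = 0; heap: [0-11 ALLOC][12-38 FREE]
Op 5: c = malloc(11) -> c = 12; heap: [0-11 ALLOC][12-22 ALLOC][23-38 FREE]
Op 6: b = realloc(b, 13) -> b = 23; heap: [0-11 FREE][12-22 ALLOC][23-35 ALLOC][36-38 FREE]
Op 7: d = malloc(7) -> d = 0; heap: [0-6 ALLOC][7-11 FREE][12-22 ALLOC][23-35 ALLOC][36-38 FREE]
Op 8: e = malloc(13) -> e = NULL; heap: [0-6 ALLOC][7-11 FREE][12-22 ALLOC][23-35 ALLOC][36-38 FREE]
Free blocks: [5 3] total_free=8 largest=5 -> 100*(8-5)/8 = 300/8 = 37.5 -> rounds to 38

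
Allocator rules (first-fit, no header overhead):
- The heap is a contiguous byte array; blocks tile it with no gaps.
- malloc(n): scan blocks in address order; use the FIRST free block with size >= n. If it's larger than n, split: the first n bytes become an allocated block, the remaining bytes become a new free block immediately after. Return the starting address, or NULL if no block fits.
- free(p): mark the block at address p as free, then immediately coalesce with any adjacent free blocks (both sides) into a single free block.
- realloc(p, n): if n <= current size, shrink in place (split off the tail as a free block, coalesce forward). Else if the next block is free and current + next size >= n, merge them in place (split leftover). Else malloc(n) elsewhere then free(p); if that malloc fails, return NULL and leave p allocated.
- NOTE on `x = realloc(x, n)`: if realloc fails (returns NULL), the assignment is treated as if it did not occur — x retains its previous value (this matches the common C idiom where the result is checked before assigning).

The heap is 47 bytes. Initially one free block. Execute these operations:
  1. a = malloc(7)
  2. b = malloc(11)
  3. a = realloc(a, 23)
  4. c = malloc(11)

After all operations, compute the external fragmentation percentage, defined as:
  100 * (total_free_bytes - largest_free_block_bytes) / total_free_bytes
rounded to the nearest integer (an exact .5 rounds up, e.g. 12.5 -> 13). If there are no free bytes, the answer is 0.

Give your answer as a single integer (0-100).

Answer: 46

Derivation:
Op 1: a = malloc(7) -> a = 0; heap: [0-6 ALLOC][7-46 FREE]
Op 2: b = malloc(11) -> b = 7; heap: [0-6 ALLOC][7-17 ALLOC][18-46 FREE]
Op 3: a = realloc(a, 23) -> a = 18; heap: [0-6 FREE][7-17 ALLOC][18-40 ALLOC][41-46 FREE]
Op 4: c = malloc(11) -> c = NULL; heap: [0-6 FREE][7-17 ALLOC][18-40 ALLOC][41-46 FREE]
Free blocks: [7 6] total_free=13 largest=7 -> 100*(13-7)/13 = 600/13 ≈ 46.154 -> rounds to 46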